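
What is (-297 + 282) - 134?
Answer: -149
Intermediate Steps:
(-297 + 282) - 134 = -15 - 134 = -149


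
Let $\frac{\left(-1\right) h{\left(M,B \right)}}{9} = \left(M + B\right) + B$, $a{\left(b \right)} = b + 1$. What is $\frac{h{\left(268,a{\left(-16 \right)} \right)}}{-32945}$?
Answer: $\frac{2142}{32945} \approx 0.065017$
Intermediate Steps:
$a{\left(b \right)} = 1 + b$
$h{\left(M,B \right)} = - 18 B - 9 M$ ($h{\left(M,B \right)} = - 9 \left(\left(M + B\right) + B\right) = - 9 \left(\left(B + M\right) + B\right) = - 9 \left(M + 2 B\right) = - 18 B - 9 M$)
$\frac{h{\left(268,a{\left(-16 \right)} \right)}}{-32945} = \frac{- 18 \left(1 - 16\right) - 2412}{-32945} = \left(\left(-18\right) \left(-15\right) - 2412\right) \left(- \frac{1}{32945}\right) = \left(270 - 2412\right) \left(- \frac{1}{32945}\right) = \left(-2142\right) \left(- \frac{1}{32945}\right) = \frac{2142}{32945}$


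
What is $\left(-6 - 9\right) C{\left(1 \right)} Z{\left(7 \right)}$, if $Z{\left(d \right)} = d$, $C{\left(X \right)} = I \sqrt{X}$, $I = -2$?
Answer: $210$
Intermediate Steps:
$C{\left(X \right)} = - 2 \sqrt{X}$
$\left(-6 - 9\right) C{\left(1 \right)} Z{\left(7 \right)} = \left(-6 - 9\right) \left(- 2 \sqrt{1}\right) 7 = - 15 \left(\left(-2\right) 1\right) 7 = \left(-15\right) \left(-2\right) 7 = 30 \cdot 7 = 210$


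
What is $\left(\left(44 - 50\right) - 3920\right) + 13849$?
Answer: $9923$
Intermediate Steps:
$\left(\left(44 - 50\right) - 3920\right) + 13849 = \left(-6 - 3920\right) + 13849 = -3926 + 13849 = 9923$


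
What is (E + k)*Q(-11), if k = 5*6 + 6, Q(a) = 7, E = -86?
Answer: -350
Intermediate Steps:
k = 36 (k = 30 + 6 = 36)
(E + k)*Q(-11) = (-86 + 36)*7 = -50*7 = -350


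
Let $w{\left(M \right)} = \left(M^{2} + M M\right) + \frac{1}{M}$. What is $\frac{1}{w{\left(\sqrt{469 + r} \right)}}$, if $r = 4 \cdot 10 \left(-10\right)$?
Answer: $\frac{9522}{1314035} - \frac{\sqrt{69}}{1314035} \approx 0.0072401$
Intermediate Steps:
$r = -400$ ($r = 40 \left(-10\right) = -400$)
$w{\left(M \right)} = \frac{1}{M} + 2 M^{2}$ ($w{\left(M \right)} = \left(M^{2} + M^{2}\right) + \frac{1}{M} = 2 M^{2} + \frac{1}{M} = \frac{1}{M} + 2 M^{2}$)
$\frac{1}{w{\left(\sqrt{469 + r} \right)}} = \frac{1}{\frac{1}{\sqrt{469 - 400}} \left(1 + 2 \left(\sqrt{469 - 400}\right)^{3}\right)} = \frac{1}{\frac{1}{\sqrt{69}} \left(1 + 2 \left(\sqrt{69}\right)^{3}\right)} = \frac{1}{\frac{\sqrt{69}}{69} \left(1 + 2 \cdot 69 \sqrt{69}\right)} = \frac{1}{\frac{\sqrt{69}}{69} \left(1 + 138 \sqrt{69}\right)} = \frac{1}{\frac{1}{69} \sqrt{69} \left(1 + 138 \sqrt{69}\right)} = \frac{\sqrt{69}}{1 + 138 \sqrt{69}}$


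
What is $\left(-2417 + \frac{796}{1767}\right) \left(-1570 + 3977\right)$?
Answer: $- \frac{10277993501}{1767} \approx -5.8166 \cdot 10^{6}$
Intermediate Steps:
$\left(-2417 + \frac{796}{1767}\right) \left(-1570 + 3977\right) = \left(-2417 + 796 \cdot \frac{1}{1767}\right) 2407 = \left(-2417 + \frac{796}{1767}\right) 2407 = \left(- \frac{4270043}{1767}\right) 2407 = - \frac{10277993501}{1767}$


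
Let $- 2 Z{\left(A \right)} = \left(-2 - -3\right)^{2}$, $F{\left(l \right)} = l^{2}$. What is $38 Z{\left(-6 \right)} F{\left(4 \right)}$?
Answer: $-304$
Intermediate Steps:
$Z{\left(A \right)} = - \frac{1}{2}$ ($Z{\left(A \right)} = - \frac{\left(-2 - -3\right)^{2}}{2} = - \frac{\left(-2 + 3\right)^{2}}{2} = - \frac{1^{2}}{2} = \left(- \frac{1}{2}\right) 1 = - \frac{1}{2}$)
$38 Z{\left(-6 \right)} F{\left(4 \right)} = 38 \left(- \frac{1}{2}\right) 4^{2} = \left(-19\right) 16 = -304$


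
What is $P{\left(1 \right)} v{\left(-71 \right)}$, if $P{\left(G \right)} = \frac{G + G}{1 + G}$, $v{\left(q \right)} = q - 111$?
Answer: $-182$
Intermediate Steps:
$v{\left(q \right)} = -111 + q$
$P{\left(G \right)} = \frac{2 G}{1 + G}$
$P{\left(1 \right)} v{\left(-71 \right)} = 2 \cdot 1 \frac{1}{1 + 1} \left(-111 - 71\right) = 2 \cdot 1 \cdot \frac{1}{2} \left(-182\right) = 1 \left(-182\right) = -182$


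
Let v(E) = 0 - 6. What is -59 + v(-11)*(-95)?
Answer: 511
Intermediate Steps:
v(E) = -6
-59 + v(-11)*(-95) = -59 - 6*(-95) = -59 + 570 = 511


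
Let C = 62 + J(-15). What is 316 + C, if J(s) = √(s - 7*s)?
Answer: 378 + 3*√10 ≈ 387.49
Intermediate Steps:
J(s) = √6*√(-s) (J(s) = √(-6*s) = √6*√(-s))
C = 62 + 3*√10 (C = 62 + √6*√(-1*(-15)) = 62 + √6*√15 = 62 + 3*√10 ≈ 71.487)
316 + C = 316 + (62 + 3*√10) = 378 + 3*√10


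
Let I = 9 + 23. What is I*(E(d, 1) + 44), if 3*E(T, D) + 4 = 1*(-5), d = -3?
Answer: 1312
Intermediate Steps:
E(T, D) = -3 (E(T, D) = -4/3 + (1*(-5))/3 = -4/3 + (1/3)*(-5) = -4/3 - 5/3 = -3)
I = 32
I*(E(d, 1) + 44) = 32*(-3 + 44) = 32*41 = 1312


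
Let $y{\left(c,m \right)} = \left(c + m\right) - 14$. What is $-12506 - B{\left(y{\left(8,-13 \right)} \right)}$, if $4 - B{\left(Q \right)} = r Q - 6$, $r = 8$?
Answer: $-12668$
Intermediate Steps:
$y{\left(c,m \right)} = -14 + c + m$
$B{\left(Q \right)} = 10 - 8 Q$ ($B{\left(Q \right)} = 4 - \left(8 Q - 6\right) = 4 - \left(-6 + 8 Q\right) = 10 - 8 Q$)
$-12506 - B{\left(y{\left(8,-13 \right)} \right)} = -12506 - \left(10 - 8 \left(-14 + 8 - 13\right)\right) = -12506 - \left(10 - -152\right) = -12506 - \left(10 + 152\right) = -12506 - 162 = -12668$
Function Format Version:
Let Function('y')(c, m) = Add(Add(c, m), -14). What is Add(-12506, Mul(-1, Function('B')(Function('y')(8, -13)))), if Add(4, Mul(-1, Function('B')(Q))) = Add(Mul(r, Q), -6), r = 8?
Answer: -12668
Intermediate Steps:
Function('y')(c, m) = Add(-14, c, m)
Function('B')(Q) = Add(10, Mul(-8, Q)) (Function('B')(Q) = Add(4, Mul(-1, Add(Mul(8, Q), -6))) = Add(4, Mul(-1, Add(-6, Mul(8, Q)))) = Add(4, Add(6, Mul(-8, Q))) = Add(10, Mul(-8, Q)))
Add(-12506, Mul(-1, Function('B')(Function('y')(8, -13)))) = Add(-12506, Mul(-1, Add(10, Mul(-8, Add(-14, 8, -13))))) = Add(-12506, Mul(-1, Add(10, Mul(-8, -19)))) = Add(-12506, Mul(-1, Add(10, 152))) = Add(-12506, Mul(-1, 162)) = Add(-12506, -162) = -12668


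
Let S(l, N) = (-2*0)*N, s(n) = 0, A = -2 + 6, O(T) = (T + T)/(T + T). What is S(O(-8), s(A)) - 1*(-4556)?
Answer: 4556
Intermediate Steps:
O(T) = 1 (O(T) = (2*T)/((2*T)) = (2*T)*(1/(2*T)) = 1)
A = 4
S(l, N) = 0 (S(l, N) = 0*N = 0)
S(O(-8), s(A)) - 1*(-4556) = 0 - 1*(-4556) = 0 + 4556 = 4556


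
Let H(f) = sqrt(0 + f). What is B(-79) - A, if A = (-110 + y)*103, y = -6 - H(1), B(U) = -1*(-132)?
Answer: 12183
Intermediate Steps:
B(U) = 132
H(f) = sqrt(f)
y = -7 (y = -6 - sqrt(1) = -6 - 1*1 = -6 - 1 = -7)
A = -12051 (A = (-110 - 7)*103 = -117*103 = -12051)
B(-79) - A = 132 - 1*(-12051) = 132 + 12051 = 12183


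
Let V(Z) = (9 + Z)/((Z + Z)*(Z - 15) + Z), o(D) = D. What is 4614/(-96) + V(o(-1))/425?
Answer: -10131447/210800 ≈ -48.062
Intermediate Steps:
V(Z) = (9 + Z)/(Z + 2*Z*(-15 + Z)) (V(Z) = (9 + Z)/((2*Z)*(-15 + Z) + Z) = (9 + Z)/(2*Z*(-15 + Z) + Z) = (9 + Z)/(Z + 2*Z*(-15 + Z)))
4614/(-96) + V(o(-1))/425 = 4614/(-96) + ((9 - 1)/((-1)*(-29 + 2*(-1))))/425 = 4614*(-1/96) - 1*8/(-29 - 2)*(1/425) = -769/16 - 1*8/(-31)*(1/425) = -769/16 - 1*(-1/31)*8*(1/425) = -769/16 + (8/31)*(1/425) = -769/16 + 8/13175 = -10131447/210800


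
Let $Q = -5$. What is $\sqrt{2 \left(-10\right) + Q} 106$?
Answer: $530 i \approx 530.0 i$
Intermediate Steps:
$\sqrt{2 \left(-10\right) + Q} 106 = \sqrt{2 \left(-10\right) - 5} \cdot 106 = \sqrt{-20 - 5} \cdot 106 = \sqrt{-25} \cdot 106 = 5 i 106 = 530 i$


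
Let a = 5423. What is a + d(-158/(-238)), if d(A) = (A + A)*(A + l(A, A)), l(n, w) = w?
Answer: 76820067/14161 ≈ 5424.8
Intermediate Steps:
d(A) = 4*A² (d(A) = (A + A)*(A + A) = (2*A)*(2*A) = 4*A²)
a + d(-158/(-238)) = 5423 + 4*(-158/(-238))² = 5423 + 4*(-158*(-1/238))² = 5423 + 4*(79/119)² = 5423 + 4*(6241/14161) = 5423 + 24964/14161 = 76820067/14161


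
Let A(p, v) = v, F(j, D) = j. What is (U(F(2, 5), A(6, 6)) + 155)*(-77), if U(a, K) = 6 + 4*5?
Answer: -13937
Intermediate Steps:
U(a, K) = 26 (U(a, K) = 6 + 20 = 26)
(U(F(2, 5), A(6, 6)) + 155)*(-77) = (26 + 155)*(-77) = 181*(-77) = -13937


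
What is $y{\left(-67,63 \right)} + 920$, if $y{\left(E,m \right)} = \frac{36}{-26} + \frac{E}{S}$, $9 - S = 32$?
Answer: $\frac{275537}{299} \approx 921.53$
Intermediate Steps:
$S = -23$ ($S = 9 - 32 = -23$)
$y{\left(E,m \right)} = - \frac{18}{13} - \frac{E}{23}$ ($y{\left(E,m \right)} = \frac{36}{-26} + \frac{E}{-23} = 36 \left(- \frac{1}{26}\right) + E \left(- \frac{1}{23}\right) = - \frac{18}{13} - \frac{E}{23}$)
$y{\left(-67,63 \right)} + 920 = \left(- \frac{18}{13} - - \frac{67}{23}\right) + 920 = \left(- \frac{18}{13} + \frac{67}{23}\right) + 920 = \frac{457}{299} + 920 = \frac{275537}{299}$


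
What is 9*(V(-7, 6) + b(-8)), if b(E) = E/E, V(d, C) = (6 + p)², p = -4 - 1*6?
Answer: 153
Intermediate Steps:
p = -10 (p = -4 - 6 = -10)
V(d, C) = 16 (V(d, C) = (6 - 10)² = (-4)² = 16)
b(E) = 1
9*(V(-7, 6) + b(-8)) = 9*(16 + 1) = 9*17 = 153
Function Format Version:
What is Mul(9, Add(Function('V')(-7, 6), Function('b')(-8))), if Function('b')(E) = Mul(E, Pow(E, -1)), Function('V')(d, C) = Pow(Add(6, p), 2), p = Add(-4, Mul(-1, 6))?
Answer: 153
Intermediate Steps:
p = -10 (p = Add(-4, -6) = -10)
Function('V')(d, C) = 16 (Function('V')(d, C) = Pow(Add(6, -10), 2) = Pow(-4, 2) = 16)
Function('b')(E) = 1
Mul(9, Add(Function('V')(-7, 6), Function('b')(-8))) = Mul(9, Add(16, 1)) = Mul(9, 17) = 153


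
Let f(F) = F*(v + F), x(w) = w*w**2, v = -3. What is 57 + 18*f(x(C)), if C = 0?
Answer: 57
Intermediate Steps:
x(w) = w**3
f(F) = F*(-3 + F)
57 + 18*f(x(C)) = 57 + 18*(0**3*(-3 + 0**3)) = 57 + 18*(0*(-3 + 0)) = 57 + 18*(0*(-3)) = 57 + 18*0 = 57 + 0 = 57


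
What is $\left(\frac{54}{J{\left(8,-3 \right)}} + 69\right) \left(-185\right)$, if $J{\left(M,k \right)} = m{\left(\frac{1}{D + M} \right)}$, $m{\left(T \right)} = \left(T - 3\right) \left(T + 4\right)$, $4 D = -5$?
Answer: $- \frac{51401325}{4312} \approx -11921.0$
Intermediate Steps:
$D = - \frac{5}{4}$ ($D = \frac{1}{4} \left(-5\right) = - \frac{5}{4} \approx -1.25$)
$m{\left(T \right)} = \left(-3 + T\right) \left(4 + T\right)$
$J{\left(M,k \right)} = -12 + \frac{1}{- \frac{5}{4} + M} + \frac{1}{\left(- \frac{5}{4} + M\right)^{2}}$ ($J{\left(M,k \right)} = -12 + \frac{1}{- \frac{5}{4} + M} + \left(\frac{1}{- \frac{5}{4} + M}\right)^{2} = -12 + \frac{1}{- \frac{5}{4} + M} + \frac{1}{\left(- \frac{5}{4} + M\right)^{2}}$)
$\left(\frac{54}{J{\left(8,-3 \right)}} + 69\right) \left(-185\right) = \left(\frac{54}{16 \frac{1}{25 - 320 + 16 \cdot 8^{2}} \left(-19 - 12 \cdot 8^{2} + 31 \cdot 8\right)} + 69\right) \left(-185\right) = \left(\frac{54}{16 \frac{1}{25 - 320 + 16 \cdot 64} \left(-19 - 768 + 248\right)} + 69\right) \left(-185\right) = \left(\frac{54}{16 \frac{1}{25 - 320 + 1024} \left(-19 - 768 + 248\right)} + 69\right) \left(-185\right) = \left(\frac{54}{16 \cdot \frac{1}{729} \left(-539\right)} + 69\right) \left(-185\right) = \left(\frac{54}{- \frac{8624}{729}} + 69\right) \left(-185\right) = \left(54 \left(- \frac{729}{8624}\right) + 69\right) \left(-185\right) = \left(- \frac{19683}{4312} + 69\right) \left(-185\right) = \frac{277845}{4312} \left(-185\right) = - \frac{51401325}{4312}$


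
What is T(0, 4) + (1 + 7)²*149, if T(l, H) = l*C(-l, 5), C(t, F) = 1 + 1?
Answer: 9536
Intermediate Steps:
C(t, F) = 2
T(l, H) = 2*l (T(l, H) = l*2 = 2*l)
T(0, 4) + (1 + 7)²*149 = 2*0 + (1 + 7)²*149 = 0 + 8²*149 = 0 + 64*149 = 0 + 9536 = 9536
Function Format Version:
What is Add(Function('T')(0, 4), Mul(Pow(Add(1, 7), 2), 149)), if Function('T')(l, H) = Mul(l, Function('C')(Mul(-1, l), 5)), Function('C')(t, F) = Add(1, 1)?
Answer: 9536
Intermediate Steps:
Function('C')(t, F) = 2
Function('T')(l, H) = Mul(2, l) (Function('T')(l, H) = Mul(l, 2) = Mul(2, l))
Add(Function('T')(0, 4), Mul(Pow(Add(1, 7), 2), 149)) = Add(Mul(2, 0), Mul(Pow(Add(1, 7), 2), 149)) = Add(0, Mul(Pow(8, 2), 149)) = Add(0, Mul(64, 149)) = Add(0, 9536) = 9536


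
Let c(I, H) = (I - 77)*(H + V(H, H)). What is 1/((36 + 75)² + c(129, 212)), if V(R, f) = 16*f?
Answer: 1/199729 ≈ 5.0068e-6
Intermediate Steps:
c(I, H) = 17*H*(-77 + I) (c(I, H) = (I - 77)*(H + 16*H) = (-77 + I)*(17*H) = 17*H*(-77 + I))
1/((36 + 75)² + c(129, 212)) = 1/((36 + 75)² + 17*212*(-77 + 129)) = 1/(111² + 17*212*52) = 1/(12321 + 187408) = 1/199729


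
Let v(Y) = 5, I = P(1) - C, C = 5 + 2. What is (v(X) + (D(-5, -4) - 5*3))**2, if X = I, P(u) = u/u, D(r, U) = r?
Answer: 225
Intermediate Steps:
C = 7
P(u) = 1
I = -6 (I = 1 - 1*7 = 1 - 7 = -6)
X = -6
(v(X) + (D(-5, -4) - 5*3))**2 = (5 + (-5 - 5*3))**2 = (5 + (-5 - 15))**2 = (5 - 20)**2 = (-15)**2 = 225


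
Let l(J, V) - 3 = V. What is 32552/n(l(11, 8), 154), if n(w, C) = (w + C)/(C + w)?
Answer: 32552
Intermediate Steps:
l(J, V) = 3 + V
n(w, C) = 1 (n(w, C) = (C + w)/(C + w) = 1)
32552/n(l(11, 8), 154) = 32552/1 = 32552*1 = 32552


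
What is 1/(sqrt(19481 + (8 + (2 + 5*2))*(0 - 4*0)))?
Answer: sqrt(161)/1771 ≈ 0.0071646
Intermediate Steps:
1/(sqrt(19481 + (8 + (2 + 5*2))*(0 - 4*0))) = 1/(sqrt(19481 + (8 + (2 + 10))*(0 + 0))) = 1/(sqrt(19481 + (8 + 12)*0)) = 1/(sqrt(19481 + 20*0)) = 1/(sqrt(19481 + 0)) = 1/(sqrt(19481)) = 1/(11*sqrt(161)) = sqrt(161)/1771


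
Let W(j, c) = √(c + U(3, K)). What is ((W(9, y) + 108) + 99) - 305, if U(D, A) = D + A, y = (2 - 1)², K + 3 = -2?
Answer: -98 + I ≈ -98.0 + 1.0*I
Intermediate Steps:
K = -5 (K = -3 - 2 = -5)
y = 1 (y = 1² = 1)
U(D, A) = A + D
W(j, c) = √(-2 + c) (W(j, c) = √(c + (-5 + 3)) = √(c - 2) = √(-2 + c))
((W(9, y) + 108) + 99) - 305 = ((√(-2 + 1) + 108) + 99) - 305 = ((√(-1) + 108) + 99) - 305 = ((I + 108) + 99) - 305 = ((108 + I) + 99) - 305 = (207 + I) - 305 = -98 + I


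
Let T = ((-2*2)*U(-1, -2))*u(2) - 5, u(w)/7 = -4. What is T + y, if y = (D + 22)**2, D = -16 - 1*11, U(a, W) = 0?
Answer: 20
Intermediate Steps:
D = -27 (D = -16 - 11 = -27)
y = 25 (y = (-27 + 22)**2 = (-5)**2 = 25)
u(w) = -28 (u(w) = 7*(-4) = -28)
T = -5 (T = (-2*2*0)*(-28) - 5 = -4*0*(-28) - 5 = 0*(-28) - 5 = 0 - 5 = -5)
T + y = -5 + 25 = 20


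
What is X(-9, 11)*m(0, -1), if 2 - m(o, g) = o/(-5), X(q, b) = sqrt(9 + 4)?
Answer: 2*sqrt(13) ≈ 7.2111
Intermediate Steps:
X(q, b) = sqrt(13)
m(o, g) = 2 + o/5 (m(o, g) = 2 - o/(-5) = 2 - o*(-1)/5 = 2 - (-1)*o/5 = 2 + o/5)
X(-9, 11)*m(0, -1) = sqrt(13)*(2 + (1/5)*0) = sqrt(13)*(2 + 0) = sqrt(13)*2 = 2*sqrt(13)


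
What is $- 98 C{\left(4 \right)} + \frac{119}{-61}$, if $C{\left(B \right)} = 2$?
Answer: $- \frac{12075}{61} \approx -197.95$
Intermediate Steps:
$- 98 C{\left(4 \right)} + \frac{119}{-61} = \left(-98\right) 2 + \frac{119}{-61} = -196 + 119 \left(- \frac{1}{61}\right) = -196 - \frac{119}{61} = - \frac{12075}{61}$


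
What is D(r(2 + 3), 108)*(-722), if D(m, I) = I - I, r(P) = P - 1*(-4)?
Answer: 0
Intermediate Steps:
r(P) = 4 + P (r(P) = P + 4 = 4 + P)
D(m, I) = 0
D(r(2 + 3), 108)*(-722) = 0*(-722) = 0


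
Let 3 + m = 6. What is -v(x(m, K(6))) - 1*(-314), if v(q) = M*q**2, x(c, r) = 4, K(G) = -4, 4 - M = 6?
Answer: 346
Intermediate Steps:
m = 3 (m = -3 + 6 = 3)
M = -2 (M = 4 - 1*6 = 4 - 6 = -2)
v(q) = -2*q**2
-v(x(m, K(6))) - 1*(-314) = -(-2)*4**2 - 1*(-314) = -(-2)*16 + 314 = -1*(-32) + 314 = 32 + 314 = 346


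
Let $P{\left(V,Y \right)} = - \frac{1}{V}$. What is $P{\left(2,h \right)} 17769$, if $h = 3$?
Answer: $- \frac{17769}{2} \approx -8884.5$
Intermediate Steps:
$P{\left(2,h \right)} 17769 = - \frac{1}{2} \cdot 17769 = \left(-1\right) \frac{1}{2} \cdot 17769 = \left(- \frac{1}{2}\right) 17769 = - \frac{17769}{2}$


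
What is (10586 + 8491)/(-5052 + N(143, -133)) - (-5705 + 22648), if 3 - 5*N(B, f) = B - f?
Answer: -144233668/8511 ≈ -16947.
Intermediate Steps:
N(B, f) = ⅗ - B/5 + f/5 (N(B, f) = ⅗ - (B - f)/5 = ⅗ + (-B/5 + f/5) = ⅗ - B/5 + f/5)
(10586 + 8491)/(-5052 + N(143, -133)) - (-5705 + 22648) = (10586 + 8491)/(-5052 + (⅗ - ⅕*143 + (⅕)*(-133))) - (-5705 + 22648) = 19077/(-5052 + (⅗ - 143/5 - 133/5)) - 1*16943 = 19077/(-5052 - 273/5) - 16943 = 19077/(-25533/5) - 16943 = 19077*(-5/25533) - 16943 = -31795/8511 - 16943 = -144233668/8511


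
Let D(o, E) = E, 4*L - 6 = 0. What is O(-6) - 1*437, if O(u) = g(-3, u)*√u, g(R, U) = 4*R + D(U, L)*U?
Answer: -437 - 21*I*√6 ≈ -437.0 - 51.439*I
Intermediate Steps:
L = 3/2 (L = 3/2 + (¼)*0 = 3/2 + 0 = 3/2 ≈ 1.5000)
g(R, U) = 4*R + 3*U/2
O(u) = √u*(-12 + 3*u/2) (O(u) = (4*(-3) + 3*u/2)*√u = (-12 + 3*u/2)*√u = √u*(-12 + 3*u/2))
O(-6) - 1*437 = 3*√(-6)*(-8 - 6)/2 - 1*437 = (3/2)*(I*√6)*(-14) - 437 = -21*I*√6 - 437 = -437 - 21*I*√6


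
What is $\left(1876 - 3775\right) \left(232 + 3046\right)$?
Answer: $-6224922$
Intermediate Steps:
$\left(1876 - 3775\right) \left(232 + 3046\right) = \left(-1899\right) 3278 = -6224922$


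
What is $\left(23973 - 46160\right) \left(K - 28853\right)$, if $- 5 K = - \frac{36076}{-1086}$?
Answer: $\frac{1738438711471}{2715} \approx 6.4031 \cdot 10^{8}$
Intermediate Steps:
$K = - \frac{18038}{2715}$ ($K = - \frac{\left(-36076\right) \frac{1}{-1086}}{5} = - \frac{\left(-36076\right) \left(- \frac{1}{1086}\right)}{5} = \left(- \frac{1}{5}\right) \frac{18038}{543} = - \frac{18038}{2715} \approx -6.6438$)
$\left(23973 - 46160\right) \left(K - 28853\right) = \left(23973 - 46160\right) \left(- \frac{18038}{2715} - 28853\right) = \left(-22187\right) \left(- \frac{78353933}{2715}\right) = \frac{1738438711471}{2715}$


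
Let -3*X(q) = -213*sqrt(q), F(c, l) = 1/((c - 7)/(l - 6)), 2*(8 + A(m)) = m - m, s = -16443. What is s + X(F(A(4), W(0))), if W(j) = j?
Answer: -16443 + 71*sqrt(10)/5 ≈ -16398.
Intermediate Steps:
A(m) = -8 (A(m) = -8 + (m - m)/2 = -8 + (1/2)*0 = -8 + 0 = -8)
F(c, l) = (-6 + l)/(-7 + c) (F(c, l) = 1/((-7 + c)/(-6 + l)) = (-6 + l)/(-7 + c))
X(q) = 71*sqrt(q) (X(q) = -(-71)*sqrt(q) = 71*sqrt(q))
s + X(F(A(4), W(0))) = -16443 + 71*sqrt((-6 + 0)/(-7 - 8)) = -16443 + 71*sqrt(-6/(-15)) = -16443 + 71*sqrt(-1/15*(-6)) = -16443 + 71*sqrt(2/5) = -16443 + 71*(sqrt(10)/5) = -16443 + 71*sqrt(10)/5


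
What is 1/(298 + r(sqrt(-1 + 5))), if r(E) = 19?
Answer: 1/317 ≈ 0.0031546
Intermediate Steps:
1/(298 + r(sqrt(-1 + 5))) = 1/(298 + 19) = 1/317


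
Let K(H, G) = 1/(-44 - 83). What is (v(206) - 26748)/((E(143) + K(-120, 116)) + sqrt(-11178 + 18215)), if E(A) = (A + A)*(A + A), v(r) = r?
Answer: -17508265168947/53956160562254 + 214047959*sqrt(7037)/53956160562254 ≈ -0.32416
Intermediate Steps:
K(H, G) = -1/127 (K(H, G) = 1/(-127) = -1/127)
E(A) = 4*A**2 (E(A) = (2*A)*(2*A) = 4*A**2)
(v(206) - 26748)/((E(143) + K(-120, 116)) + sqrt(-11178 + 18215)) = (206 - 26748)/((4*143**2 - 1/127) + sqrt(-11178 + 18215)) = -26542/((4*20449 - 1/127) + sqrt(7037)) = -26542/((81796 - 1/127) + sqrt(7037)) = -26542/(10388091/127 + sqrt(7037))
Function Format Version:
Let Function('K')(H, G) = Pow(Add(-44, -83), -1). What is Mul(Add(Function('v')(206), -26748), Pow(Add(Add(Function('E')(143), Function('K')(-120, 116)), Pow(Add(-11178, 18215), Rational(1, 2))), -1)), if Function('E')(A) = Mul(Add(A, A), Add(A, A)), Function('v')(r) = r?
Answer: Add(Rational(-17508265168947, 53956160562254), Mul(Rational(214047959, 53956160562254), Pow(7037, Rational(1, 2)))) ≈ -0.32416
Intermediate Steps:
Function('K')(H, G) = Rational(-1, 127) (Function('K')(H, G) = Pow(-127, -1) = Rational(-1, 127))
Function('E')(A) = Mul(4, Pow(A, 2)) (Function('E')(A) = Mul(Mul(2, A), Mul(2, A)) = Mul(4, Pow(A, 2)))
Mul(Add(Function('v')(206), -26748), Pow(Add(Add(Function('E')(143), Function('K')(-120, 116)), Pow(Add(-11178, 18215), Rational(1, 2))), -1)) = Mul(Add(206, -26748), Pow(Add(Add(Mul(4, Pow(143, 2)), Rational(-1, 127)), Pow(Add(-11178, 18215), Rational(1, 2))), -1)) = Mul(-26542, Pow(Add(Add(Mul(4, 20449), Rational(-1, 127)), Pow(7037, Rational(1, 2))), -1)) = Mul(-26542, Pow(Add(Add(81796, Rational(-1, 127)), Pow(7037, Rational(1, 2))), -1)) = Mul(-26542, Pow(Add(Rational(10388091, 127), Pow(7037, Rational(1, 2))), -1))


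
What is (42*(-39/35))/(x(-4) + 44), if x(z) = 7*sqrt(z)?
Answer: -198/205 + 63*I/205 ≈ -0.96585 + 0.30732*I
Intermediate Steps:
(42*(-39/35))/(x(-4) + 44) = (42*(-39/35))/(7*sqrt(-4) + 44) = (42*(-39*1/35))/(7*(2*I) + 44) = (42*(-39/35))/(14*I + 44) = -234*(44 - 14*I)/2132/5 = -9*(44 - 14*I)/410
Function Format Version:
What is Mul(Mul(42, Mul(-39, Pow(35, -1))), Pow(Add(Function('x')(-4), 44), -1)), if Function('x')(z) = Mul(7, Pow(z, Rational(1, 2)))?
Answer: Add(Rational(-198, 205), Mul(Rational(63, 205), I)) ≈ Add(-0.96585, Mul(0.30732, I))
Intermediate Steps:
Mul(Mul(42, Mul(-39, Pow(35, -1))), Pow(Add(Function('x')(-4), 44), -1)) = Mul(Mul(42, Mul(-39, Pow(35, -1))), Pow(Add(Mul(7, Pow(-4, Rational(1, 2))), 44), -1)) = Mul(Mul(42, Mul(-39, Rational(1, 35))), Pow(Add(Mul(7, Mul(2, I)), 44), -1)) = Mul(Mul(42, Rational(-39, 35)), Pow(Add(Mul(14, I), 44), -1)) = Mul(Rational(-234, 5), Pow(Add(44, Mul(14, I)), -1)) = Mul(Rational(-234, 5), Mul(Rational(1, 2132), Add(44, Mul(-14, I)))) = Mul(Rational(-9, 410), Add(44, Mul(-14, I)))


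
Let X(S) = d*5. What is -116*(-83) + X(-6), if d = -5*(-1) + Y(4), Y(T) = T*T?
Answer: 9733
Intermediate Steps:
Y(T) = T²
d = 21 (d = -5*(-1) + 4² = 5 + 16 = 21)
X(S) = 105 (X(S) = 21*5 = 105)
-116*(-83) + X(-6) = -116*(-83) + 105 = 9628 + 105 = 9733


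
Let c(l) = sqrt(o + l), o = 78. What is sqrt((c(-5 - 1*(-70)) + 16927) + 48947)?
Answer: sqrt(65874 + sqrt(143)) ≈ 256.68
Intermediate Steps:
c(l) = sqrt(78 + l)
sqrt((c(-5 - 1*(-70)) + 16927) + 48947) = sqrt((sqrt(78 + (-5 - 1*(-70))) + 16927) + 48947) = sqrt((sqrt(78 + (-5 + 70)) + 16927) + 48947) = sqrt((sqrt(78 + 65) + 16927) + 48947) = sqrt((sqrt(143) + 16927) + 48947) = sqrt((16927 + sqrt(143)) + 48947) = sqrt(65874 + sqrt(143))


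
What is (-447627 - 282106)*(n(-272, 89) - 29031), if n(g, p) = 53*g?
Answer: 31704709651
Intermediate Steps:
(-447627 - 282106)*(n(-272, 89) - 29031) = (-447627 - 282106)*(53*(-272) - 29031) = -729733*(-14416 - 29031) = -729733*(-43447) = 31704709651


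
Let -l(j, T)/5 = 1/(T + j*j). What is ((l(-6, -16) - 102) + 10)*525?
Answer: -193725/4 ≈ -48431.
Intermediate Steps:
l(j, T) = -5/(T + j**2) (l(j, T) = -5/(T + j*j) = -5/(T + j**2))
((l(-6, -16) - 102) + 10)*525 = ((-5/(-16 + (-6)**2) - 102) + 10)*525 = ((-5/(-16 + 36) - 102) + 10)*525 = ((-5/20 - 102) + 10)*525 = ((-5*1/20 - 102) + 10)*525 = ((-1/4 - 102) + 10)*525 = (-409/4 + 10)*525 = -369/4*525 = -193725/4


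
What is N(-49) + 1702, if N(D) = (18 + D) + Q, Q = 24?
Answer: 1695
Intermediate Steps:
N(D) = 42 + D (N(D) = (18 + D) + 24 = 42 + D)
N(-49) + 1702 = (42 - 49) + 1702 = -7 + 1702 = 1695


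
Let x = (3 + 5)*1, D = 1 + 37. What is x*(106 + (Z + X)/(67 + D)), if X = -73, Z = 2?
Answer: 88472/105 ≈ 842.59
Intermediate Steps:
D = 38
x = 8 (x = 8*1 = 8)
x*(106 + (Z + X)/(67 + D)) = 8*(106 + (2 - 73)/(67 + 38)) = 8*(106 - 71/105) = 8*(11059/105) = 88472/105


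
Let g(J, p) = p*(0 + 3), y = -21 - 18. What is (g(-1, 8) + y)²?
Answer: 225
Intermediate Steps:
y = -39
g(J, p) = 3*p (g(J, p) = p*3 = 3*p)
(g(-1, 8) + y)² = (3*8 - 39)² = (24 - 39)² = (-15)² = 225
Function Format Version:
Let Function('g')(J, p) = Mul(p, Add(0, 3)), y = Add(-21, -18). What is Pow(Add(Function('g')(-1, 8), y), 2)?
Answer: 225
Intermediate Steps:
y = -39
Function('g')(J, p) = Mul(3, p) (Function('g')(J, p) = Mul(p, 3) = Mul(3, p))
Pow(Add(Function('g')(-1, 8), y), 2) = Pow(Add(Mul(3, 8), -39), 2) = Pow(Add(24, -39), 2) = Pow(-15, 2) = 225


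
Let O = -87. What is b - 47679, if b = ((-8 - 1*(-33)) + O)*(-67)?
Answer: -43525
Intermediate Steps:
b = 4154 (b = ((-8 - 1*(-33)) - 87)*(-67) = ((-8 + 33) - 87)*(-67) = (25 - 87)*(-67) = -62*(-67) = 4154)
b - 47679 = 4154 - 47679 = -43525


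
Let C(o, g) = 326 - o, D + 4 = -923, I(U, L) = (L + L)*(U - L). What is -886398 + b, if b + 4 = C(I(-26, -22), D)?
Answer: -886252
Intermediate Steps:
I(U, L) = 2*L*(U - L) (I(U, L) = (2*L)*(U - L) = 2*L*(U - L))
D = -927 (D = -4 - 923 = -927)
b = 146 (b = -4 + (326 - 2*(-22)*(-26 - 1*(-22))) = -4 + (326 - 2*(-22)*(-26 + 22)) = -4 + (326 - 2*(-22)*(-4)) = -4 + (326 - 1*176) = -4 + (326 - 176) = -4 + 150 = 146)
-886398 + b = -886398 + 146 = -886252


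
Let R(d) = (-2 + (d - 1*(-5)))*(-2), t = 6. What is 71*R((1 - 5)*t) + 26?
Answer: 3008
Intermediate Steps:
R(d) = -6 - 2*d (R(d) = (-2 + (d + 5))*(-2) = (-2 + (5 + d))*(-2) = (3 + d)*(-2) = -6 - 2*d)
71*R((1 - 5)*t) + 26 = 71*(-6 - 2*(1 - 5)*6) + 26 = 71*(-6 - (-8)*6) + 26 = 71*(-6 - 2*(-24)) + 26 = 71*(-6 + 48) + 26 = 71*42 + 26 = 2982 + 26 = 3008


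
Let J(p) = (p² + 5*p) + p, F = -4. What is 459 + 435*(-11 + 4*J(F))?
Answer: -18246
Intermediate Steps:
J(p) = p² + 6*p
459 + 435*(-11 + 4*J(F)) = 459 + 435*(-11 + 4*(-4*(6 - 4))) = 459 + 435*(-11 + 4*(-4*2)) = 459 + 435*(-11 + 4*(-8)) = 459 + 435*(-11 - 32) = 459 + 435*(-43) = 459 - 18705 = -18246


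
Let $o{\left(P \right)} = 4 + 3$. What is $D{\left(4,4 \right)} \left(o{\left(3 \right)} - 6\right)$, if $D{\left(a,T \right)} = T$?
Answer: $4$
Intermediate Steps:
$o{\left(P \right)} = 7$
$D{\left(4,4 \right)} \left(o{\left(3 \right)} - 6\right) = 4 \left(7 - 6\right) = 4 \cdot 1 = 4$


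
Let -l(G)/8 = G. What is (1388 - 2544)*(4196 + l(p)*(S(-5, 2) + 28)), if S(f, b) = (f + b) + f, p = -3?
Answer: -5405456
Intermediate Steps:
l(G) = -8*G
S(f, b) = b + 2*f (S(f, b) = (b + f) + f = b + 2*f)
(1388 - 2544)*(4196 + l(p)*(S(-5, 2) + 28)) = (1388 - 2544)*(4196 + (-8*(-3))*((2 + 2*(-5)) + 28)) = -1156*(4196 + 24*((2 - 10) + 28)) = -1156*(4196 + 24*(-8 + 28)) = -1156*(4196 + 24*20) = -1156*(4196 + 480) = -1156*4676 = -5405456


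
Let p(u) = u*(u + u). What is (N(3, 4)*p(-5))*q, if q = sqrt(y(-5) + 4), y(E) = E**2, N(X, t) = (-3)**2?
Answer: 450*sqrt(29) ≈ 2423.3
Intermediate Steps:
N(X, t) = 9
q = sqrt(29) (q = sqrt((-5)**2 + 4) = sqrt(25 + 4) = sqrt(29) ≈ 5.3852)
p(u) = 2*u**2 (p(u) = u*(2*u) = 2*u**2)
(N(3, 4)*p(-5))*q = (9*(2*(-5)**2))*sqrt(29) = (9*(2*25))*sqrt(29) = (9*50)*sqrt(29) = 450*sqrt(29)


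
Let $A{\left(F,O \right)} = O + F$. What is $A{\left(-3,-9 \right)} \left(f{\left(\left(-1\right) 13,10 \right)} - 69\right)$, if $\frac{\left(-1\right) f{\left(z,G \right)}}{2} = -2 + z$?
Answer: $468$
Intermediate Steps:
$A{\left(F,O \right)} = F + O$
$f{\left(z,G \right)} = 4 - 2 z$ ($f{\left(z,G \right)} = - 2 \left(-2 + z\right) = 4 - 2 z$)
$A{\left(-3,-9 \right)} \left(f{\left(\left(-1\right) 13,10 \right)} - 69\right) = \left(-3 - 9\right) \left(\left(4 - 2 \left(\left(-1\right) 13\right)\right) - 69\right) = - 12 \left(\left(4 - -26\right) - 69\right) = - 12 \left(\left(4 + 26\right) - 69\right) = - 12 \left(30 - 69\right) = \left(-12\right) \left(-39\right) = 468$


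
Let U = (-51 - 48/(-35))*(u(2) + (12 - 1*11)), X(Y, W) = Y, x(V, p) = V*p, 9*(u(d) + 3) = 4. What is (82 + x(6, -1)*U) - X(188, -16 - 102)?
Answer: -2846/5 ≈ -569.20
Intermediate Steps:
u(d) = -23/9 (u(d) = -3 + (1/9)*4 = -3 + 4/9 = -23/9)
U = 386/5 (U = (-51 - 48/(-35))*(-23/9 + (12 - 1*11)) = (-51 - 48*(-1/35))*(-23/9 + (12 - 11)) = (-51 + 48/35)*(-23/9 + 1) = -1737/35*(-14/9) = 386/5 ≈ 77.200)
(82 + x(6, -1)*U) - X(188, -16 - 102) = (82 + (6*(-1))*(386/5)) - 1*188 = (82 - 6*386/5) - 188 = (82 - 2316/5) - 188 = -1906/5 - 188 = -2846/5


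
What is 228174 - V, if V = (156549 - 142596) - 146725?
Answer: 360946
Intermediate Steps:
V = -132772 (V = 13953 - 146725 = -132772)
228174 - V = 228174 - 1*(-132772) = 228174 + 132772 = 360946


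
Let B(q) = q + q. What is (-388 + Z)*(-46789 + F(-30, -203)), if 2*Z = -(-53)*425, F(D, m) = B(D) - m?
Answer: -507251927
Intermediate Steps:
B(q) = 2*q
F(D, m) = -m + 2*D (F(D, m) = 2*D - m = -m + 2*D)
Z = 22525/2 (Z = (-(-53)*425)/2 = (-1*(-22525))/2 = (½)*22525 = 22525/2 ≈ 11263.)
(-388 + Z)*(-46789 + F(-30, -203)) = (-388 + 22525/2)*(-46789 + (-1*(-203) + 2*(-30))) = 21749*(-46789 + (203 - 60))/2 = 21749*(-46789 + 143)/2 = (21749/2)*(-46646) = -507251927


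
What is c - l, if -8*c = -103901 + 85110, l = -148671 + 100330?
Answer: 405519/8 ≈ 50690.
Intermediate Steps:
l = -48341
c = 18791/8 (c = -(-103901 + 85110)/8 = -1/8*(-18791) = 18791/8 ≈ 2348.9)
c - l = 18791/8 - 1*(-48341) = 18791/8 + 48341 = 405519/8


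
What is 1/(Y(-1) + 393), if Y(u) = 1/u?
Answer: 1/392 ≈ 0.0025510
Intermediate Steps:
1/(Y(-1) + 393) = 1/(1/(-1) + 393) = 1/(-1 + 393) = 1/392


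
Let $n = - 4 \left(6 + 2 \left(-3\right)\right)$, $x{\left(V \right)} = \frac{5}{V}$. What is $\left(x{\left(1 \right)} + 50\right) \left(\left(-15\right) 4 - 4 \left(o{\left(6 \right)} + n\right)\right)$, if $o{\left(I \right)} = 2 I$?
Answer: $-5940$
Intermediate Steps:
$n = 0$ ($n = - 4 \left(6 - 6\right) = \left(-4\right) 0 = 0$)
$\left(x{\left(1 \right)} + 50\right) \left(\left(-15\right) 4 - 4 \left(o{\left(6 \right)} + n\right)\right) = \left(\frac{5}{1} + 50\right) \left(\left(-15\right) 4 - 4 \left(2 \cdot 6 + 0\right)\right) = \left(5 \cdot 1 + 50\right) \left(-60 - 4 \left(12 + 0\right)\right) = \left(5 + 50\right) \left(-60 - 48\right) = 55 \left(-60 - 48\right) = 55 \left(-108\right) = -5940$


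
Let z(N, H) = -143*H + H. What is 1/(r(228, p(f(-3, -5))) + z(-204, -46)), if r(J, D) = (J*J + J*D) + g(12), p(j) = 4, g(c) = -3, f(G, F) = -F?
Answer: 1/59425 ≈ 1.6828e-5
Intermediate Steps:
z(N, H) = -142*H
r(J, D) = -3 + J² + D*J (r(J, D) = (J*J + J*D) - 3 = (J² + D*J) - 3 = -3 + J² + D*J)
1/(r(228, p(f(-3, -5))) + z(-204, -46)) = 1/((-3 + 228² + 4*228) - 142*(-46)) = 1/((-3 + 51984 + 912) + 6532) = 1/(52893 + 6532) = 1/59425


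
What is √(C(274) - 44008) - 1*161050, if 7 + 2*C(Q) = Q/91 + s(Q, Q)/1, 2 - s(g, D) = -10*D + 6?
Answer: -161050 + I*√1412473426/182 ≈ -1.6105e+5 + 206.5*I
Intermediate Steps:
s(g, D) = -4 + 10*D (s(g, D) = 2 - (-10*D + 6) = 2 - (6 - 10*D) = 2 + (-6 + 10*D) = -4 + 10*D)
C(Q) = -11/2 + 911*Q/182 (C(Q) = -7/2 + (Q/91 + (-4 + 10*Q)/1)/2 = -7/2 + (Q*(1/91) + (-4 + 10*Q)*1)/2 = -7/2 + (Q/91 + (-4 + 10*Q))/2 = -7/2 + (-4 + 911*Q/91)/2 = -7/2 + (-2 + 911*Q/182) = -11/2 + 911*Q/182)
√(C(274) - 44008) - 1*161050 = √((-11/2 + (911/182)*274) - 44008) - 1*161050 = √((-11/2 + 124807/91) - 44008) - 161050 = √(248613/182 - 44008) - 161050 = √(-7760843/182) - 161050 = I*√1412473426/182 - 161050 = -161050 + I*√1412473426/182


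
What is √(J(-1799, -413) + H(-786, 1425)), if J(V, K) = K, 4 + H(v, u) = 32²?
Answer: √607 ≈ 24.637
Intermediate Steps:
H(v, u) = 1020 (H(v, u) = -4 + 32² = -4 + 1024 = 1020)
√(J(-1799, -413) + H(-786, 1425)) = √(-413 + 1020) = √607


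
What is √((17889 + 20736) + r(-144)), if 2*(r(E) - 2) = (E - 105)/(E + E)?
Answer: √22249401/24 ≈ 196.54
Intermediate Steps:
r(E) = 2 + (-105 + E)/(4*E) (r(E) = 2 + ((E - 105)/(E + E))/2 = 2 + ((-105 + E)/((2*E)))/2 = 2 + ((-105 + E)*(1/(2*E)))/2 = 2 + ((-105 + E)/(2*E))/2 = 2 + (-105 + E)/(4*E))
√((17889 + 20736) + r(-144)) = √((17889 + 20736) + (¾)*(-35 + 3*(-144))/(-144)) = √(38625 + (¾)*(-1/144)*(-35 - 432)) = √(38625 + (¾)*(-1/144)*(-467)) = √(38625 + 467/192) = √(7416467/192) = √22249401/24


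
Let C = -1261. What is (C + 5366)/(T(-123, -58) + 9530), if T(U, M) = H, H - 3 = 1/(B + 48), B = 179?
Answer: 931835/2163992 ≈ 0.43061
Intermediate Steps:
H = 682/227 (H = 3 + 1/(179 + 48) = 3 + 1/227 = 682/227 ≈ 3.0044)
T(U, M) = 682/227
(C + 5366)/(T(-123, -58) + 9530) = (-1261 + 5366)/(682/227 + 9530) = 4105/(2163992/227) = 4105*(227/2163992) = 931835/2163992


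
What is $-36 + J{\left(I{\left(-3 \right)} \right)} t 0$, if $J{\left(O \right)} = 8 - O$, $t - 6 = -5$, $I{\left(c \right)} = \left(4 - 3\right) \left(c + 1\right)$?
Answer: $-36$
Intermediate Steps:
$I{\left(c \right)} = 1 + c$ ($I{\left(c \right)} = 1 \left(1 + c\right) = 1 + c$)
$t = 1$ ($t = 6 - 5 = 1$)
$-36 + J{\left(I{\left(-3 \right)} \right)} t 0 = -36 + \left(8 - \left(1 - 3\right)\right) 1 \cdot 0 = -36 + \left(8 - -2\right) 0 = -36 + \left(8 + 2\right) 0 = -36 + 10 \cdot 0 = -36 + 0 = -36$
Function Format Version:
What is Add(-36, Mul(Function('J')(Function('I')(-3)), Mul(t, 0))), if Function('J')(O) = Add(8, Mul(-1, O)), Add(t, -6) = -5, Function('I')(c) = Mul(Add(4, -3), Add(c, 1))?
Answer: -36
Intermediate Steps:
Function('I')(c) = Add(1, c) (Function('I')(c) = Mul(1, Add(1, c)) = Add(1, c))
t = 1 (t = Add(6, -5) = 1)
Add(-36, Mul(Function('J')(Function('I')(-3)), Mul(t, 0))) = Add(-36, Mul(Add(8, Mul(-1, Add(1, -3))), Mul(1, 0))) = Add(-36, Mul(Add(8, Mul(-1, -2)), 0)) = Add(-36, Mul(Add(8, 2), 0)) = Add(-36, Mul(10, 0)) = Add(-36, 0) = -36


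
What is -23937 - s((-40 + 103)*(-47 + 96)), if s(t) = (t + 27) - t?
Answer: -23964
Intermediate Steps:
s(t) = 27 (s(t) = (27 + t) - t = 27)
-23937 - s((-40 + 103)*(-47 + 96)) = -23937 - 1*27 = -23937 - 27 = -23964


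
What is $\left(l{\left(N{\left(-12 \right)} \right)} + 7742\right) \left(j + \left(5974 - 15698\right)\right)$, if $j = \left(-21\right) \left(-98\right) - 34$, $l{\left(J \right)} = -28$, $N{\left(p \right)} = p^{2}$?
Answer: $-59397800$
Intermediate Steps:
$j = 2024$ ($j = 2058 - 34 = 2024$)
$\left(l{\left(N{\left(-12 \right)} \right)} + 7742\right) \left(j + \left(5974 - 15698\right)\right) = \left(-28 + 7742\right) \left(2024 + \left(5974 - 15698\right)\right) = 7714 \left(2024 - 9724\right) = 7714 \left(-7700\right) = -59397800$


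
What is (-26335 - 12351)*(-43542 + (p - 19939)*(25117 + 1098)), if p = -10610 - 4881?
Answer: 35933142616512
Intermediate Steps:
p = -15491
(-26335 - 12351)*(-43542 + (p - 19939)*(25117 + 1098)) = (-26335 - 12351)*(-43542 + (-15491 - 19939)*(25117 + 1098)) = -38686*(-43542 - 35430*26215) = -38686*(-43542 - 928797450) = -38686*(-928840992) = 35933142616512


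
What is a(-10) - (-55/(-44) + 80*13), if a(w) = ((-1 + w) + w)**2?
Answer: -2401/4 ≈ -600.25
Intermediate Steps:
a(w) = (-1 + 2*w)**2
a(-10) - (-55/(-44) + 80*13) = (-1 + 2*(-10))**2 - (-55/(-44) + 80*13) = (-1 - 20)**2 - (-55*(-1/44) + 1040) = (-21)**2 - (5/4 + 1040) = 441 - 1*4165/4 = 441 - 4165/4 = -2401/4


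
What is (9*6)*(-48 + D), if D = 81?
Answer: 1782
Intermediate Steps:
(9*6)*(-48 + D) = (9*6)*(-48 + 81) = 54*33 = 1782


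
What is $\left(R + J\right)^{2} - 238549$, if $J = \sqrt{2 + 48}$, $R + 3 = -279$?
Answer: $-158975 - 2820 \sqrt{2} \approx -1.6296 \cdot 10^{5}$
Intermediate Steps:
$R = -282$ ($R = -3 - 279 = -282$)
$J = 5 \sqrt{2}$ ($J = \sqrt{50} = 5 \sqrt{2} \approx 7.0711$)
$\left(R + J\right)^{2} - 238549 = \left(-282 + 5 \sqrt{2}\right)^{2} - 238549 = -238549 + \left(-282 + 5 \sqrt{2}\right)^{2}$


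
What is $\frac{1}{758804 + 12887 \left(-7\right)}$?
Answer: $\frac{1}{668595} \approx 1.4957 \cdot 10^{-6}$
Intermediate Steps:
$\frac{1}{758804 + 12887 \left(-7\right)} = \frac{1}{758804 - 90209} = \frac{1}{668595}$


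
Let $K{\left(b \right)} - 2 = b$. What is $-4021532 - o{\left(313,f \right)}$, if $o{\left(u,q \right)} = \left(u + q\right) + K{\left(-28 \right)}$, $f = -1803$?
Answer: $-4020016$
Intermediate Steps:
$K{\left(b \right)} = 2 + b$
$o{\left(u,q \right)} = -26 + q + u$ ($o{\left(u,q \right)} = \left(u + q\right) + \left(2 - 28\right) = \left(q + u\right) - 26 = -26 + q + u$)
$-4021532 - o{\left(313,f \right)} = -4021532 - \left(-26 - 1803 + 313\right) = -4021532 - -1516 = -4021532 + 1516 = -4020016$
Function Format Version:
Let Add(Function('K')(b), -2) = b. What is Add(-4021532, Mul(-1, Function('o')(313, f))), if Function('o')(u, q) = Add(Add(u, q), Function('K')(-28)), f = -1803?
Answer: -4020016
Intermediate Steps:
Function('K')(b) = Add(2, b)
Function('o')(u, q) = Add(-26, q, u) (Function('o')(u, q) = Add(Add(u, q), Add(2, -28)) = Add(Add(q, u), -26) = Add(-26, q, u))
Add(-4021532, Mul(-1, Function('o')(313, f))) = Add(-4021532, Mul(-1, Add(-26, -1803, 313))) = Add(-4021532, Mul(-1, -1516)) = Add(-4021532, 1516) = -4020016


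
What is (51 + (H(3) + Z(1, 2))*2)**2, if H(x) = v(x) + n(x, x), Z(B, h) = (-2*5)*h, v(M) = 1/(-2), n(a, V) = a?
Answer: 256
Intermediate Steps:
v(M) = -1/2
Z(B, h) = -10*h
H(x) = -1/2 + x
(51 + (H(3) + Z(1, 2))*2)**2 = (51 + ((-1/2 + 3) - 10*2)*2)**2 = (51 + (5/2 - 20)*2)**2 = (51 - 35/2*2)**2 = (51 - 35)**2 = 16**2 = 256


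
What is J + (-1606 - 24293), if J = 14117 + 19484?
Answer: 7702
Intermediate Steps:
J = 33601
J + (-1606 - 24293) = 33601 + (-1606 - 24293) = 33601 - 25899 = 7702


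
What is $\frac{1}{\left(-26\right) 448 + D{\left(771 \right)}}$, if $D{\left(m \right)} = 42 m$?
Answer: $\frac{1}{20734} \approx 4.823 \cdot 10^{-5}$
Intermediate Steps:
$\frac{1}{\left(-26\right) 448 + D{\left(771 \right)}} = \frac{1}{\left(-26\right) 448 + 42 \cdot 771} = \frac{1}{-11648 + 32382} = \frac{1}{20734}$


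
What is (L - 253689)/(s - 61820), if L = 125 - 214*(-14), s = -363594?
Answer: 125284/212707 ≈ 0.58900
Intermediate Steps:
L = 3121 (L = 125 + 2996 = 3121)
(L - 253689)/(s - 61820) = (3121 - 253689)/(-363594 - 61820) = -250568/(-425414) = -250568*(-1/425414) = 125284/212707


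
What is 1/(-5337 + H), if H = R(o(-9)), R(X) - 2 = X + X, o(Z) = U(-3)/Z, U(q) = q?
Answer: -3/16003 ≈ -0.00018746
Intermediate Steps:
o(Z) = -3/Z
R(X) = 2 + 2*X (R(X) = 2 + (X + X) = 2 + 2*X)
H = 8/3 (H = 2 + 2*(-3/(-9)) = 2 + 2*(-3*(-⅑)) = 2 + 2*(⅓) = 2 + ⅔ = 8/3 ≈ 2.6667)
1/(-5337 + H) = 1/(-5337 + 8/3) = 1/(-16003/3) = -3/16003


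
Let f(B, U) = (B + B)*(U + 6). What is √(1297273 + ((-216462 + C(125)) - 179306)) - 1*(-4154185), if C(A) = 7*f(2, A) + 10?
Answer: 4154185 + √905183 ≈ 4.1551e+6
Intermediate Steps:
f(B, U) = 2*B*(6 + U) (f(B, U) = (2*B)*(6 + U) = 2*B*(6 + U))
C(A) = 178 + 28*A (C(A) = 7*(2*2*(6 + A)) + 10 = 7*(24 + 4*A) + 10 = (168 + 28*A) + 10 = 178 + 28*A)
√(1297273 + ((-216462 + C(125)) - 179306)) - 1*(-4154185) = √(1297273 + ((-216462 + (178 + 28*125)) - 179306)) - 1*(-4154185) = √(1297273 + ((-216462 + (178 + 3500)) - 179306)) + 4154185 = √(1297273 + ((-216462 + 3678) - 179306)) + 4154185 = √(1297273 + (-212784 - 179306)) + 4154185 = √(1297273 - 392090) + 4154185 = √905183 + 4154185 = 4154185 + √905183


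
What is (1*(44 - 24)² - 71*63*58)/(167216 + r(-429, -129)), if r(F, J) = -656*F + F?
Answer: -259034/448211 ≈ -0.57793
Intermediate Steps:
r(F, J) = -655*F
(1*(44 - 24)² - 71*63*58)/(167216 + r(-429, -129)) = (1*(44 - 24)² - 71*63*58)/(167216 - 655*(-429)) = (1*20² - 4473*58)/(167216 + 280995) = (1*400 - 259434)/448211 = (400 - 259434)*(1/448211) = -259034*1/448211 = -259034/448211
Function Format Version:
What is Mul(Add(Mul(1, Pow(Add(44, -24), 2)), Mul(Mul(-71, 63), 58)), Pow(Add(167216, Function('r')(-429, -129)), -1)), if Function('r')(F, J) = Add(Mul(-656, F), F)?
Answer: Rational(-259034, 448211) ≈ -0.57793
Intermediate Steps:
Function('r')(F, J) = Mul(-655, F)
Mul(Add(Mul(1, Pow(Add(44, -24), 2)), Mul(Mul(-71, 63), 58)), Pow(Add(167216, Function('r')(-429, -129)), -1)) = Mul(Add(Mul(1, Pow(Add(44, -24), 2)), Mul(Mul(-71, 63), 58)), Pow(Add(167216, Mul(-655, -429)), -1)) = Mul(Add(Mul(1, Pow(20, 2)), Mul(-4473, 58)), Pow(Add(167216, 280995), -1)) = Mul(Add(Mul(1, 400), -259434), Pow(448211, -1)) = Mul(Add(400, -259434), Rational(1, 448211)) = Mul(-259034, Rational(1, 448211)) = Rational(-259034, 448211)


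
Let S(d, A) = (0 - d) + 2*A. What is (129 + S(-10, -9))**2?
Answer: 14641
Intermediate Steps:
S(d, A) = -d + 2*A
(129 + S(-10, -9))**2 = (129 + (-1*(-10) + 2*(-9)))**2 = (129 + (10 - 18))**2 = (129 - 8)**2 = 121**2 = 14641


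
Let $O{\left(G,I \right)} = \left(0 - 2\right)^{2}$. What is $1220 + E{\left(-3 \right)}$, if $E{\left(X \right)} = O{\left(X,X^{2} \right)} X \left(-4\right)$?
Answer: $1268$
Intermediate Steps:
$O{\left(G,I \right)} = 4$ ($O{\left(G,I \right)} = \left(-2\right)^{2} = 4$)
$E{\left(X \right)} = - 16 X$ ($E{\left(X \right)} = 4 X \left(-4\right) = - 16 X$)
$1220 + E{\left(-3 \right)} = 1220 - -48 = 1220 + 48 = 1268$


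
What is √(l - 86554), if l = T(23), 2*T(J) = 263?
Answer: 3*I*√38410/2 ≈ 293.98*I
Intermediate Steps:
T(J) = 263/2 (T(J) = (½)*263 = 263/2)
l = 263/2 ≈ 131.50
√(l - 86554) = √(263/2 - 86554) = √(-172845/2) = 3*I*√38410/2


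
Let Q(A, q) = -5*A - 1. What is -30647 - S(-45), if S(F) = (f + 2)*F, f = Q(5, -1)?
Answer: -31727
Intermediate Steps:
Q(A, q) = -1 - 5*A
f = -26 (f = -1 - 5*5 = -1 - 25 = -26)
S(F) = -24*F (S(F) = (-26 + 2)*F = -24*F)
-30647 - S(-45) = -30647 - (-24)*(-45) = -30647 - 1*1080 = -30647 - 1080 = -31727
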